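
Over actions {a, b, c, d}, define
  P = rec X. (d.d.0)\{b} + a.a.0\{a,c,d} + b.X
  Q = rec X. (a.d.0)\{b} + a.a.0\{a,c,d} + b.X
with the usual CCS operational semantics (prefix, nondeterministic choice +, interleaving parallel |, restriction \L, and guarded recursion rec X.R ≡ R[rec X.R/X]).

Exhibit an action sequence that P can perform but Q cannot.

d

LTS(P): 5 reachable states
  u0 = rec X. (d.d.0)\{b} + a.a.0\{a,c,d} + b.X | =a=> u1, =b=> u0, =d=> u2
  u1 = a.0\{a,c,d} | =a=> u3
  u2 = (d.0)\{b} | =d=> u4
  u3 = 0\{a,c,d} | ∅
  u4 = 0\{b} | ∅
LTS(Q): 5 reachable states
  v0 = rec X. (a.d.0)\{b} + a.a.0\{a,c,d} + b.X | =a=> v1, =a=> v2, =b=> v0
  v1 = (d.0)\{b} | =d=> v3
  v2 = a.0\{a,c,d} | =a=> v4
  v3 = 0\{b} | ∅
  v4 = 0\{a,c,d} | ∅
Run σ = ⟨d⟩ on P: start {u0}
  after d @ step 1: {u2}
  P completes σ.
Run σ = ⟨d⟩ on Q: start {v0}
  after d @ step 1: no successor for Q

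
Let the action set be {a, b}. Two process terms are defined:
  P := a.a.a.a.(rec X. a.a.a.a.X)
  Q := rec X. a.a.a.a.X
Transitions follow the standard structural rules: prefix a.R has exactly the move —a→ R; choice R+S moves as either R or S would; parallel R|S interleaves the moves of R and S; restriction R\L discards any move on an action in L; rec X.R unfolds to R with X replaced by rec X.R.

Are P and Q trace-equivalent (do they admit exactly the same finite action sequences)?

traces(P) = traces(Q)

LTS(P): 5 reachable states
  m0 = a.a.a.a.(rec X. a.a.a.a.X) has moves -a-> m1
  m1 = a.a.a.(rec X. a.a.a.a.X) has moves -a-> m2
  m2 = a.a.(rec X. a.a.a.a.X) has moves -a-> m3
  m3 = a.(rec X. a.a.a.a.X) has moves -a-> m4
  m4 = rec X. a.a.a.a.X has moves -a-> m1
LTS(Q): 4 reachable states
  n0 = rec X. a.a.a.a.X has moves -a-> n1
  n1 = a.a.a.(rec X. a.a.a.a.X) has moves -a-> n2
  n2 = a.a.(rec X. a.a.a.a.X) has moves -a-> n3
  n3 = a.(rec X. a.a.a.a.X) has moves -a-> n0
Bisimilarity quotient blocks:
  B0 = {m0, m1, m2, m3, m4, n0, n1, n2, n3}
m0 ∈ B0, n0 ∈ B0 → same block
Bisimilar ⇒ trace-equivalent.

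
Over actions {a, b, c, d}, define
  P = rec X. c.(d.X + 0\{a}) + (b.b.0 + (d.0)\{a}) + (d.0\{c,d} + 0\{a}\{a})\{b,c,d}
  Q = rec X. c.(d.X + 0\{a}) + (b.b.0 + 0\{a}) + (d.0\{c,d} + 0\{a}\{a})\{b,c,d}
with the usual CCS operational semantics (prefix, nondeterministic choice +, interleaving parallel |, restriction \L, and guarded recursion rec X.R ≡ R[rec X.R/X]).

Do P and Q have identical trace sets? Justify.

Reachable graph of P (5 states):
  p0 = rec X. c.(d.X + 0\{a}) + (b.b.0 + (d.0)\{a}) + (d.0\{c,d} + 0\{a}\{a})\{b,c,d} has moves ··b··> p1, ··c··> p2, ··d··> p3
  p1 = b.0 has moves ··b··> p4
  p2 = d.(rec X. c.(d.X + 0\{a}) + (b.b.0 + (d.0)\{a}) + (d.0\{c,d} + 0\{a}\{a})\{b,c,d}) + 0\{a} has moves ··d··> p0
  p3 = 0\{a} has moves ·
  p4 = 0 has moves ·
Reachable graph of Q (4 states):
  q0 = rec X. c.(d.X + 0\{a}) + (b.b.0 + 0\{a}) + (d.0\{c,d} + 0\{a}\{a})\{b,c,d} has moves ··b··> q1, ··c··> q2
  q1 = b.0 has moves ··b··> q3
  q2 = d.(rec X. c.(d.X + 0\{a}) + (b.b.0 + 0\{a}) + (d.0\{c,d} + 0\{a}\{a})\{b,c,d}) + 0\{a} has moves ··d··> q0
  q3 = 0 has moves ·
Trace ⟨d⟩ through P, begin at {p0}:
  after d @ step 1: {p3}
  ✓ P
Trace ⟨d⟩ through Q, begin at {q0}:
  after d @ step 1: ∅  — Q cannot continue

trace-distinct — witness ⟨d⟩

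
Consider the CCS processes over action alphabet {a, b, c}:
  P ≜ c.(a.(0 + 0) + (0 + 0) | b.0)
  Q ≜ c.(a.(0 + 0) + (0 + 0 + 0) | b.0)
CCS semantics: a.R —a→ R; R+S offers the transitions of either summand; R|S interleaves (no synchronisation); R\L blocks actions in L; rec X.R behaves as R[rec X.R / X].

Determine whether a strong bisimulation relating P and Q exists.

Reachable graph of P (4 states):
  m0 = c.(a.(0 + 0) + (0 + 0) | b.0) ⊢ =c=> m1
  m1 = a.(0 + 0) + (0 + 0) | b.0 ⊢ =a=> m2, =b=> m3
  m2 = 0 + 0 ⊢ ∅
  m3 = (0 + 0) | 0 ⊢ ∅
Reachable graph of Q (4 states):
  n0 = c.(a.(0 + 0) + (0 + 0 + 0) | b.0) ⊢ =c=> n1
  n1 = a.(0 + 0) + (0 + 0 + 0) | b.0 ⊢ =a=> n2, =b=> n3
  n2 = 0 + 0 ⊢ ∅
  n3 = (0 + 0 + 0) | 0 ⊢ ∅
Coarsest stable partition (strong bisimilarity classes):
  B0 = {m0, n0}
  B1 = {m1, n1}
  B2 = {m2, m3, n2, n3}
m0 ∈ B0, n0 ∈ B0 → same block

P ~ Q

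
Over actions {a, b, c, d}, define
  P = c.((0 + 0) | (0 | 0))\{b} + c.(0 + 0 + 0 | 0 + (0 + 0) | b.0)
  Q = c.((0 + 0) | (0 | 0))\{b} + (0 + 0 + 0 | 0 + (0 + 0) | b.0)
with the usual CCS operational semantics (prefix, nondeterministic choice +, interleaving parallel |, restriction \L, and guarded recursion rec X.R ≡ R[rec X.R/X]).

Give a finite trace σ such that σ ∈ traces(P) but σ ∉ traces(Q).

LTS(P): 4 reachable states
  p0 = c.((0 + 0) | (0 | 0))\{b} + c.(0 + 0 + 0 | 0 + (0 + 0) | b.0) → =c=> p1, =c=> p2
  p1 = ((0 + 0) | (0 | 0))\{b} → stopped
  p2 = 0 + 0 + 0 | 0 + (0 + 0) | b.0 → =b=> p3
  p3 = (0 + 0) | 0 → stopped
LTS(Q): 3 reachable states
  q0 = c.((0 + 0) | (0 | 0))\{b} + (0 + 0 + 0 | 0 + (0 + 0) | b.0) → =b=> q1, =c=> q2
  q1 = (0 + 0) | 0 → stopped
  q2 = ((0 + 0) | (0 | 0))\{b} → stopped
Run σ = ⟨cb⟩ on P: start {p0}
  step 1 (c): {p1, p2}
  step 2 (b): {p3}
  P completes σ.
Run σ = ⟨cb⟩ on Q: start {q0}
  step 1 (c): {q2}
  step 2 (b): ∅ (Q stuck)

cb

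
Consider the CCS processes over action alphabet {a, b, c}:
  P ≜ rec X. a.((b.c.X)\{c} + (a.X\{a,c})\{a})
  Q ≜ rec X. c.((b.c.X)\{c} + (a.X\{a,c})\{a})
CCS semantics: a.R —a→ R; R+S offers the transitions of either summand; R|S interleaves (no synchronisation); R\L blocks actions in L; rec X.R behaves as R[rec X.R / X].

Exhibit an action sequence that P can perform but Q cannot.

a

LTS(P): 3 reachable states
  u0 = rec X. a.((b.c.X)\{c} + (a.X\{a,c})\{a}) :: -a-> u1
  u1 = (b.c.(rec X. a.((b.c.X)\{c} + (a.X\{a,c})\{a})))\{c} + (a.(rec X. a.((b.c.X)\{c} + (a.X\{a,c})\{a}))\{a,c})\{a} :: -b-> u2
  u2 = (c.(rec X. a.((b.c.X)\{c} + (a.X\{a,c})\{a})))\{c} :: deadlocked
LTS(Q): 3 reachable states
  v0 = rec X. c.((b.c.X)\{c} + (a.X\{a,c})\{a}) :: -c-> v1
  v1 = (b.c.(rec X. c.((b.c.X)\{c} + (a.X\{a,c})\{a})))\{c} + (a.(rec X. c.((b.c.X)\{c} + (a.X\{a,c})\{a}))\{a,c})\{a} :: -b-> v2
  v2 = (c.(rec X. c.((b.c.X)\{c} + (a.X\{a,c})\{a})))\{c} :: deadlocked
Executing a from P (initial set {u0}):
  step 1 (a): {u1}
  ✓ P
Executing a from Q (initial set {v0}):
  step 1 (a): ∅ (Q stuck)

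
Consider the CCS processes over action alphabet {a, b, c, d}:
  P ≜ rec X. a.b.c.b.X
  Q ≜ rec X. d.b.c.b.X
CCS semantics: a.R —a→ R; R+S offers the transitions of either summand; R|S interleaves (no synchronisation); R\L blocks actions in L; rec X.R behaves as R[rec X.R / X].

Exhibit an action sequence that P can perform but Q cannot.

LTS(P): 4 reachable states
  m0 = rec X. a.b.c.b.X :: ··a··> m1
  m1 = b.c.b.(rec X. a.b.c.b.X) :: ··b··> m2
  m2 = c.b.(rec X. a.b.c.b.X) :: ··c··> m3
  m3 = b.(rec X. a.b.c.b.X) :: ··b··> m0
LTS(Q): 4 reachable states
  n0 = rec X. d.b.c.b.X :: ··d··> n1
  n1 = b.c.b.(rec X. d.b.c.b.X) :: ··b··> n2
  n2 = c.b.(rec X. d.b.c.b.X) :: ··c··> n3
  n3 = b.(rec X. d.b.c.b.X) :: ··b··> n0
Trace ⟨a⟩ through P, begin at {m0}:
  step 1 (a): {m1}
  P completes σ.
Trace ⟨a⟩ through Q, begin at {n0}:
  step 1 (a): ∅ (Q stuck)

a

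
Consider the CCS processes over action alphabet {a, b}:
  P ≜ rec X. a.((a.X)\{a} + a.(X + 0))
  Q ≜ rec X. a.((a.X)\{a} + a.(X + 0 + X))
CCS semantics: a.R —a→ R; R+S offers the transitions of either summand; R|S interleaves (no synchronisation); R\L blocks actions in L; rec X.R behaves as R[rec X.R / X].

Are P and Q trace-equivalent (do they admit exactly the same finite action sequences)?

trace-equivalent

LTS(P): 3 reachable states
  u0 = rec X. a.((a.X)\{a} + a.(X + 0)) ⊢ =a=> u1
  u1 = (a.(rec X. a.((a.X)\{a} + a.(X + 0))))\{a} + a.((rec X. a.((a.X)\{a} + a.(X + 0))) + 0) ⊢ =a=> u2
  u2 = (rec X. a.((a.X)\{a} + a.(X + 0))) + 0 ⊢ =a=> u1
LTS(Q): 3 reachable states
  v0 = rec X. a.((a.X)\{a} + a.(X + 0 + X)) ⊢ =a=> v1
  v1 = (a.(rec X. a.((a.X)\{a} + a.(X + 0 + X))))\{a} + a.((rec X. a.((a.X)\{a} + a.(X + 0 + X))) + 0 + (rec X. a.((a.X)\{a} + a.(X + 0 + X)))) ⊢ =a=> v2
  v2 = (rec X. a.((a.X)\{a} + a.(X + 0 + X))) + 0 + (rec X. a.((a.X)\{a} + a.(X + 0 + X))) ⊢ =a=> v1
Bisimilarity quotient blocks:
  B0 = {u0, u1, u2, v0, v1, v2}
u0 ∈ B0, v0 ∈ B0 → same block
Bisimilar ⇒ trace-equivalent.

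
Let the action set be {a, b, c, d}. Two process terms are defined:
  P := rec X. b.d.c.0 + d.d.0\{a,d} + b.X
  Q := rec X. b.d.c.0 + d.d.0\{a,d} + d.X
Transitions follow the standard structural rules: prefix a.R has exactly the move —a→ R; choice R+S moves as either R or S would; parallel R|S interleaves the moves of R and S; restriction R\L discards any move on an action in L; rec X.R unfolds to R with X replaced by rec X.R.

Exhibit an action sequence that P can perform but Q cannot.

LTS(P): 6 reachable states
  p0 = rec X. b.d.c.0 + d.d.0\{a,d} + b.X has moves ··b··> p0, ··b··> p1, ··d··> p2
  p1 = d.c.0 has moves ··d··> p3
  p2 = d.0\{a,d} has moves ··d··> p4
  p3 = c.0 has moves ··c··> p5
  p4 = 0\{a,d} has moves ∅
  p5 = 0 has moves ∅
LTS(Q): 6 reachable states
  q0 = rec X. b.d.c.0 + d.d.0\{a,d} + d.X has moves ··b··> q1, ··d··> q0, ··d··> q2
  q1 = d.c.0 has moves ··d··> q3
  q2 = d.0\{a,d} has moves ··d··> q4
  q3 = c.0 has moves ··c··> q5
  q4 = 0\{a,d} has moves ∅
  q5 = 0 has moves ∅
Trace ⟨bb⟩ through P, begin at {p0}:
  [1] b ⇒ {p0, p1}
  [2] b ⇒ {p0, p1}
  P completes σ.
Trace ⟨bb⟩ through Q, begin at {q0}:
  [1] b ⇒ {q1}
  [2] b ⇒ no successor for Q

bb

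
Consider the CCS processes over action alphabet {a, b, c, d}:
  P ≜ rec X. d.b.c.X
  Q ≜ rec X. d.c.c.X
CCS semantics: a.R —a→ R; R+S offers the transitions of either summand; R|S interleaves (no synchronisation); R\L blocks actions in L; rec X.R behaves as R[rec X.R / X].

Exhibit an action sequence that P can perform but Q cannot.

Reachable graph of P (3 states):
  u0 = rec X. d.b.c.X ⊢ —d→ u1
  u1 = b.c.(rec X. d.b.c.X) ⊢ —b→ u2
  u2 = c.(rec X. d.b.c.X) ⊢ —c→ u0
Reachable graph of Q (3 states):
  v0 = rec X. d.c.c.X ⊢ —d→ v1
  v1 = c.c.(rec X. d.c.c.X) ⊢ —c→ v2
  v2 = c.(rec X. d.c.c.X) ⊢ —c→ v0
Trace ⟨db⟩ through P, begin at {u0}:
  [1] d ⇒ {u1}
  [2] b ⇒ {u2}
  — P admits the full trace.
Trace ⟨db⟩ through Q, begin at {v0}:
  [1] d ⇒ {v1}
  [2] b ⇒ ∅  — Q cannot continue

db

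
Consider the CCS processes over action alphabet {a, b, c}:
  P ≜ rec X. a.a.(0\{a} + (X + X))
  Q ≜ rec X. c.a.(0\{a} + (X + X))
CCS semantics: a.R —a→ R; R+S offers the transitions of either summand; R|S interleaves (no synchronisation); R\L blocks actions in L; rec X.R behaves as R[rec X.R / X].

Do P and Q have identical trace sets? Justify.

traces(P) ≠ traces(Q) — witness ⟨a⟩

P's transition system — 3 states:
  s0 = rec X. a.a.(0\{a} + (X + X)) → =a=> s1
  s1 = a.(0\{a} + ((rec X. a.a.(0\{a} + (X + X))) + (rec X. a.a.(0\{a} + (X + X))))) → =a=> s2
  s2 = 0\{a} + ((rec X. a.a.(0\{a} + (X + X))) + (rec X. a.a.(0\{a} + (X + X)))) → =a=> s1
Q's transition system — 3 states:
  t0 = rec X. c.a.(0\{a} + (X + X)) → =c=> t1
  t1 = a.(0\{a} + ((rec X. c.a.(0\{a} + (X + X))) + (rec X. c.a.(0\{a} + (X + X))))) → =a=> t2
  t2 = 0\{a} + ((rec X. c.a.(0\{a} + (X + X))) + (rec X. c.a.(0\{a} + (X + X)))) → =c=> t1
Run σ = ⟨a⟩ on P: start {s0}
  step 1 (a): {s1}
  P completes σ.
Run σ = ⟨a⟩ on Q: start {t0}
  step 1 (a): ∅  — Q cannot continue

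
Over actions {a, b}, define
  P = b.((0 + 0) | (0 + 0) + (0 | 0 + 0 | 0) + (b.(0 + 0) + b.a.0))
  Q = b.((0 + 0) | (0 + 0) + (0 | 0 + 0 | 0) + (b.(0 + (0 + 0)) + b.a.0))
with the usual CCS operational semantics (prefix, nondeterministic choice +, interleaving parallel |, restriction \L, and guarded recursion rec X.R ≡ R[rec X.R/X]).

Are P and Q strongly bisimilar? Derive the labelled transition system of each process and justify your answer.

Reachable graph of P (5 states):
  u0 = b.((0 + 0) | (0 + 0) + (0 | 0 + 0 | 0) + (b.(0 + 0) + b.a.0)) → --b--▸ u1
  u1 = (0 + 0) | (0 + 0) + (0 | 0 + 0 | 0) + (b.(0 + 0) + b.a.0) → --b--▸ u2, --b--▸ u3
  u2 = 0 + 0 → (no moves)
  u3 = a.0 → --a--▸ u4
  u4 = 0 → (no moves)
Reachable graph of Q (5 states):
  v0 = b.((0 + 0) | (0 + 0) + (0 | 0 + 0 | 0) + (b.(0 + (0 + 0)) + b.a.0)) → --b--▸ v1
  v1 = (0 + 0) | (0 + 0) + (0 | 0 + 0 | 0) + (b.(0 + (0 + 0)) + b.a.0) → --b--▸ v2, --b--▸ v3
  v2 = 0 + (0 + 0) → (no moves)
  v3 = a.0 → --a--▸ v4
  v4 = 0 → (no moves)
Coarsest stable partition (strong bisimilarity classes):
  B0 = {u0, v0}
  B1 = {u1, v1}
  B2 = {u3, v3}
  B3 = {u2, u4, v2, v4}
u0 ∈ B0, v0 ∈ B0 → same block

YES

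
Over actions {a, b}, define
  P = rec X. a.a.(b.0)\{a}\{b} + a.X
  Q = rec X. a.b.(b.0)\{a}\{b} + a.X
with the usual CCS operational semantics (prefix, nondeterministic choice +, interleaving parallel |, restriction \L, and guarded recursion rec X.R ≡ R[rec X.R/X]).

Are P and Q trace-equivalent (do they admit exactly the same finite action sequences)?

NO — witness ⟨ab⟩

LTS(P): 3 reachable states
  m0 = rec X. a.a.(b.0)\{a}\{b} + a.X | —a→ m0, —a→ m1
  m1 = a.(b.0)\{a}\{b} | —a→ m2
  m2 = (b.0)\{a}\{b} | ∅
LTS(Q): 3 reachable states
  n0 = rec X. a.b.(b.0)\{a}\{b} + a.X | —a→ n0, —a→ n1
  n1 = b.(b.0)\{a}\{b} | —b→ n2
  n2 = (b.0)\{a}\{b} | ∅
Trace ⟨ab⟩ through Q, begin at {n0}:
  step 1 (a): {n0, n1}
  step 2 (b): {n2}
  Q completes σ.
Trace ⟨ab⟩ through P, begin at {m0}:
  step 1 (a): {m0, m1}
  step 2 (b): ∅ (P stuck)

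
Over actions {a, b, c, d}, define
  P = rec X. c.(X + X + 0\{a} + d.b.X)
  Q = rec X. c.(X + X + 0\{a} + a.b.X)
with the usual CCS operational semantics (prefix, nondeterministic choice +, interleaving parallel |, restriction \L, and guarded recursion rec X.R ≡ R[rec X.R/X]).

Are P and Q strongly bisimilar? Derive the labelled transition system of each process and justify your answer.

Reachable graph of P (3 states):
  s0 = rec X. c.(X + X + 0\{a} + d.b.X) :: =c=> s1
  s1 = (rec X. c.(X + X + 0\{a} + d.b.X)) + (rec X. c.(X + X + 0\{a} + d.b.X)) + 0\{a} + d.b.(rec X. c.(X + X + 0\{a} + d.b.X)) :: =c=> s1, =d=> s2
  s2 = b.(rec X. c.(X + X + 0\{a} + d.b.X)) :: =b=> s0
Reachable graph of Q (3 states):
  t0 = rec X. c.(X + X + 0\{a} + a.b.X) :: =c=> t1
  t1 = (rec X. c.(X + X + 0\{a} + a.b.X)) + (rec X. c.(X + X + 0\{a} + a.b.X)) + 0\{a} + a.b.(rec X. c.(X + X + 0\{a} + a.b.X)) :: =a=> t2, =c=> t1
  t2 = b.(rec X. c.(X + X + 0\{a} + a.b.X)) :: =b=> t0
Bisimilarity quotient blocks:
  B0 = {s0}
  B1 = {s1}
  B2 = {s2}
  B3 = {t0}
  B4 = {t1}
  B5 = {t2}
s0 ∈ B0, t0 ∈ B3 → different blocks

NO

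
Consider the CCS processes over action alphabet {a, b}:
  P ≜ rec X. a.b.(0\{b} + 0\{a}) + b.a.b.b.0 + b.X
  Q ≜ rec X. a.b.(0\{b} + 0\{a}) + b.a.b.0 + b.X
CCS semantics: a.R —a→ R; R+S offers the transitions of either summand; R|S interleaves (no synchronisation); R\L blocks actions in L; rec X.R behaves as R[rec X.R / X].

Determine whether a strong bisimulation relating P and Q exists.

Reachable graph of P (7 states):
  p0 = rec X. a.b.(0\{b} + 0\{a}) + b.a.b.b.0 + b.X → =a=> p1, =b=> p0, =b=> p2
  p1 = b.(0\{b} + 0\{a}) → =b=> p3
  p2 = a.b.b.0 → =a=> p4
  p3 = 0\{b} + 0\{a} → stopped
  p4 = b.b.0 → =b=> p5
  p5 = b.0 → =b=> p6
  p6 = 0 → stopped
Reachable graph of Q (6 states):
  q0 = rec X. a.b.(0\{b} + 0\{a}) + b.a.b.0 + b.X → =a=> q1, =b=> q0, =b=> q2
  q1 = b.(0\{b} + 0\{a}) → =b=> q3
  q2 = a.b.0 → =a=> q4
  q3 = 0\{b} + 0\{a} → stopped
  q4 = b.0 → =b=> q5
  q5 = 0 → stopped
Coarsest stable partition (strong bisimilarity classes):
  B0 = {p0}
  B1 = {p1, p5, q1, q4}
  B2 = {p3, p6, q3, q5}
  B3 = {p2}
  B4 = {p4}
  B5 = {q0}
  B6 = {q2}
p0 ∈ B0, q0 ∈ B5 → different blocks

not bisimilar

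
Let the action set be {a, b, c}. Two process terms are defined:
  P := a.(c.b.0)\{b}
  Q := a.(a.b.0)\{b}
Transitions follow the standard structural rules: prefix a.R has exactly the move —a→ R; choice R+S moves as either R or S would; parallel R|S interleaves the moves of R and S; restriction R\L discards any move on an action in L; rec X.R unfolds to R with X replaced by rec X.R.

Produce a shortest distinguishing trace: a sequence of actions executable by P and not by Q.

ac

P's transition system — 3 states:
  u0 = a.(c.b.0)\{b} has moves -a-> u1
  u1 = (c.b.0)\{b} has moves -c-> u2
  u2 = (b.0)\{b} has moves (no moves)
Q's transition system — 3 states:
  v0 = a.(a.b.0)\{b} has moves -a-> v1
  v1 = (a.b.0)\{b} has moves -a-> v2
  v2 = (b.0)\{b} has moves (no moves)
Run σ = ⟨ac⟩ on P: start {u0}
  [1] a ⇒ {u1}
  [2] c ⇒ {u2}
  ✓ P
Run σ = ⟨ac⟩ on Q: start {v0}
  [1] a ⇒ {v1}
  [2] c ⇒ no successor for Q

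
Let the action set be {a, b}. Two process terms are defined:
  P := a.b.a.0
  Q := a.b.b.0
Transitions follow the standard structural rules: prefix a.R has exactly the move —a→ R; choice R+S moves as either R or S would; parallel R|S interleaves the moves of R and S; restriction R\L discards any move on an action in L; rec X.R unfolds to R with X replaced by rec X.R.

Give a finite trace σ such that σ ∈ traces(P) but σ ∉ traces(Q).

aba

P's transition system — 4 states:
  u0 = a.b.a.0 | —a→ u1
  u1 = b.a.0 | —b→ u2
  u2 = a.0 | —a→ u3
  u3 = 0 | (no moves)
Q's transition system — 4 states:
  v0 = a.b.b.0 | —a→ v1
  v1 = b.b.0 | —b→ v2
  v2 = b.0 | —b→ v3
  v3 = 0 | (no moves)
Run σ = ⟨aba⟩ on P: start {u0}
  after a @ step 1: {u1}
  after b @ step 2: {u2}
  after a @ step 3: {u3}
  — P admits the full trace.
Run σ = ⟨aba⟩ on Q: start {v0}
  after a @ step 1: {v1}
  after b @ step 2: {v2}
  after a @ step 3: ∅  — Q cannot continue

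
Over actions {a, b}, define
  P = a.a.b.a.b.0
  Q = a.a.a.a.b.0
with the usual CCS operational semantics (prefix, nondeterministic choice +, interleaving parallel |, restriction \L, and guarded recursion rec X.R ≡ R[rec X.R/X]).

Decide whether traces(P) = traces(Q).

Reachable graph of P (6 states):
  m0 = a.a.b.a.b.0 :: --a--▸ m1
  m1 = a.b.a.b.0 :: --a--▸ m2
  m2 = b.a.b.0 :: --b--▸ m3
  m3 = a.b.0 :: --a--▸ m4
  m4 = b.0 :: --b--▸ m5
  m5 = 0 :: ∅
Reachable graph of Q (6 states):
  n0 = a.a.a.a.b.0 :: --a--▸ n1
  n1 = a.a.a.b.0 :: --a--▸ n2
  n2 = a.a.b.0 :: --a--▸ n3
  n3 = a.b.0 :: --a--▸ n4
  n4 = b.0 :: --b--▸ n5
  n5 = 0 :: ∅
Trace ⟨aab⟩ through P, begin at {m0}:
  after a @ step 1: {m1}
  after a @ step 2: {m2}
  after b @ step 3: {m3}
  ✓ P
Trace ⟨aab⟩ through Q, begin at {n0}:
  after a @ step 1: {n1}
  after a @ step 2: {n2}
  after b @ step 3: no successor for Q

NO — witness ⟨aab⟩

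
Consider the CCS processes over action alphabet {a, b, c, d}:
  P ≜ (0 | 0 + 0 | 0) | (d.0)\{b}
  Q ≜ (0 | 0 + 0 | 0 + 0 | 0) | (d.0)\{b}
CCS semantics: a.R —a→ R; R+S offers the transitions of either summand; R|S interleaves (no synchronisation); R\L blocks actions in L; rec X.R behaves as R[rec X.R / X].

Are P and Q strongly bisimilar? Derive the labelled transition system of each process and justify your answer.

bisimilar

LTS(P): 2 reachable states
  u0 = (0 | 0 + 0 | 0) | (d.0)\{b} ⊢ ··d··> u1
  u1 = (0 | 0 + 0 | 0) | 0\{b} ⊢ ∅
LTS(Q): 2 reachable states
  v0 = (0 | 0 + 0 | 0 + 0 | 0) | (d.0)\{b} ⊢ ··d··> v1
  v1 = (0 | 0 + 0 | 0 + 0 | 0) | 0\{b} ⊢ ∅
Coarsest stable partition (strong bisimilarity classes):
  B0 = {u0, v0}
  B1 = {u1, v1}
u0 ∈ B0, v0 ∈ B0 → same block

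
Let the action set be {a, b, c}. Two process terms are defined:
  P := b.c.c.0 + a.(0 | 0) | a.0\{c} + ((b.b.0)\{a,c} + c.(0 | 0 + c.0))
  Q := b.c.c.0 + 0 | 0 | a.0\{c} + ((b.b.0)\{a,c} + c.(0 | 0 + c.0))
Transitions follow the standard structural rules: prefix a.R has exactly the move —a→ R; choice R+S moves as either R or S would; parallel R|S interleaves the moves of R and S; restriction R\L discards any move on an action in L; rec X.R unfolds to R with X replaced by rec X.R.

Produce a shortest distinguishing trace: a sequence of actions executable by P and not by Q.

aa

P's transition system — 10 states:
  m0 = b.c.c.0 + a.(0 | 0) | a.0\{c} + ((b.b.0)\{a,c} + c.(0 | 0 + c.0)) :: ··a··> m1, ··a··> m2, ··b··> m3, ··b··> m4, ··c··> m5
  m1 = 0 | 0 | a.0\{c} :: ··a··> m6
  m2 = a.(0 | 0) | 0\{c} :: ··a··> m6
  m3 = (b.0)\{a,c} :: ··b··> m7
  m4 = c.c.0 :: ··c··> m8
  m5 = 0 | 0 + c.0 :: ··c··> m9
  m6 = 0 | 0 | 0\{c} :: deadlocked
  m7 = 0\{a,c} :: deadlocked
  m8 = c.0 :: ··c··> m9
  m9 = 0 :: deadlocked
Q's transition system — 8 states:
  n0 = b.c.c.0 + 0 | 0 | a.0\{c} + ((b.b.0)\{a,c} + c.(0 | 0 + c.0)) :: ··a··> n1, ··b··> n2, ··b··> n3, ··c··> n4
  n1 = 0 | 0 | 0\{c} :: deadlocked
  n2 = (b.0)\{a,c} :: ··b··> n5
  n3 = c.c.0 :: ··c··> n6
  n4 = 0 | 0 + c.0 :: ··c··> n7
  n5 = 0\{a,c} :: deadlocked
  n6 = c.0 :: ··c··> n7
  n7 = 0 :: deadlocked
Trace ⟨aa⟩ through P, begin at {m0}:
  step 1 (a): {m1, m2}
  step 2 (a): {m6}
  P completes σ.
Trace ⟨aa⟩ through Q, begin at {n0}:
  step 1 (a): {n1}
  step 2 (a): ∅ (Q stuck)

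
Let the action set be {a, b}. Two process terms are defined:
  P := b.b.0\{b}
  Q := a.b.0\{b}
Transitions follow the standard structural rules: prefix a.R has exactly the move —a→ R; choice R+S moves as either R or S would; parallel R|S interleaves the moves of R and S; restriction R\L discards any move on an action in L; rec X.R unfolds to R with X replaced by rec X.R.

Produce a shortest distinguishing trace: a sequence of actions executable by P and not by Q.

LTS(P): 3 reachable states
  u0 = b.b.0\{b} → =b=> u1
  u1 = b.0\{b} → =b=> u2
  u2 = 0\{b} → (no moves)
LTS(Q): 3 reachable states
  v0 = a.b.0\{b} → =a=> v1
  v1 = b.0\{b} → =b=> v2
  v2 = 0\{b} → (no moves)
Trace ⟨b⟩ through P, begin at {u0}:
  after b @ step 1: {u1}
  ✓ P
Trace ⟨b⟩ through Q, begin at {v0}:
  after b @ step 1: no successor for Q

b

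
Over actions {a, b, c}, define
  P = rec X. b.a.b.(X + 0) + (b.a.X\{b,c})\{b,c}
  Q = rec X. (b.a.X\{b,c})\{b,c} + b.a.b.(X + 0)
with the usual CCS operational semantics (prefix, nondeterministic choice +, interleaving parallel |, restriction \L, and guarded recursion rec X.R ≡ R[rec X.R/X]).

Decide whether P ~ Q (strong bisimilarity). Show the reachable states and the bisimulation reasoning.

P's transition system — 4 states:
  u0 = rec X. b.a.b.(X + 0) + (b.a.X\{b,c})\{b,c} | --b--▸ u1
  u1 = a.b.((rec X. b.a.b.(X + 0) + (b.a.X\{b,c})\{b,c}) + 0) | --a--▸ u2
  u2 = b.((rec X. b.a.b.(X + 0) + (b.a.X\{b,c})\{b,c}) + 0) | --b--▸ u3
  u3 = (rec X. b.a.b.(X + 0) + (b.a.X\{b,c})\{b,c}) + 0 | --b--▸ u1
Q's transition system — 4 states:
  v0 = rec X. (b.a.X\{b,c})\{b,c} + b.a.b.(X + 0) | --b--▸ v1
  v1 = a.b.((rec X. (b.a.X\{b,c})\{b,c} + b.a.b.(X + 0)) + 0) | --a--▸ v2
  v2 = b.((rec X. (b.a.X\{b,c})\{b,c} + b.a.b.(X + 0)) + 0) | --b--▸ v3
  v3 = (rec X. (b.a.X\{b,c})\{b,c} + b.a.b.(X + 0)) + 0 | --b--▸ v1
Bisimilarity quotient blocks:
  B0 = {u0, u3, v0, v3}
  B1 = {u1, v1}
  B2 = {u2, v2}
u0 ∈ B0, v0 ∈ B0 → same block

YES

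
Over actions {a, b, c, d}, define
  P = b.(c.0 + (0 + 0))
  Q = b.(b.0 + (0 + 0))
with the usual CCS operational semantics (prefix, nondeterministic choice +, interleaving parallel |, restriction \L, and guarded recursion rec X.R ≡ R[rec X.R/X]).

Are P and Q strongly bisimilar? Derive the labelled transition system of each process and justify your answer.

P ≁ Q

P's transition system — 3 states:
  u0 = b.(c.0 + (0 + 0)) → —b→ u1
  u1 = c.0 + (0 + 0) → —c→ u2
  u2 = 0 → deadlocked
Q's transition system — 3 states:
  v0 = b.(b.0 + (0 + 0)) → —b→ v1
  v1 = b.0 + (0 + 0) → —b→ v2
  v2 = 0 → deadlocked
Coarsest stable partition (strong bisimilarity classes):
  B0 = {u0}
  B1 = {u1}
  B2 = {u2, v2}
  B3 = {v0}
  B4 = {v1}
u0 ∈ B0, v0 ∈ B3 → different blocks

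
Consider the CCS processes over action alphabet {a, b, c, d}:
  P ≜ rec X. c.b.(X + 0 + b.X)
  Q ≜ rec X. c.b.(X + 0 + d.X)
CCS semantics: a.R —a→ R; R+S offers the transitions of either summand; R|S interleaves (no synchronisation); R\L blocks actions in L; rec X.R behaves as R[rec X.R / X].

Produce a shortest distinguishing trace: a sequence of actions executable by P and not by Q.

LTS(P): 3 reachable states
  p0 = rec X. c.b.(X + 0 + b.X) has moves —c→ p1
  p1 = b.((rec X. c.b.(X + 0 + b.X)) + 0 + b.(rec X. c.b.(X + 0 + b.X))) has moves —b→ p2
  p2 = (rec X. c.b.(X + 0 + b.X)) + 0 + b.(rec X. c.b.(X + 0 + b.X)) has moves —b→ p0, —c→ p1
LTS(Q): 3 reachable states
  q0 = rec X. c.b.(X + 0 + d.X) has moves —c→ q1
  q1 = b.((rec X. c.b.(X + 0 + d.X)) + 0 + d.(rec X. c.b.(X + 0 + d.X))) has moves —b→ q2
  q2 = (rec X. c.b.(X + 0 + d.X)) + 0 + d.(rec X. c.b.(X + 0 + d.X)) has moves —c→ q1, —d→ q0
Executing cbb from P (initial set {p0}):
  step 1 (c): {p1}
  step 2 (b): {p2}
  step 3 (b): {p0}
  ✓ P
Executing cbb from Q (initial set {q0}):
  step 1 (c): {q1}
  step 2 (b): {q2}
  step 3 (b): ∅  — Q cannot continue

cbb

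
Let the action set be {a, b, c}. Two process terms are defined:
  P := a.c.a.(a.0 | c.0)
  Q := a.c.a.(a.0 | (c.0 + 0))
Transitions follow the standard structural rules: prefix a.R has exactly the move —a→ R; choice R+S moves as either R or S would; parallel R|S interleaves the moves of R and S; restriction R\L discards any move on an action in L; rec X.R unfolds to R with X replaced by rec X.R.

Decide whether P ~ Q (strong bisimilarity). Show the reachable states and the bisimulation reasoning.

Reachable graph of P (7 states):
  u0 = a.c.a.(a.0 | c.0) → ··a··> u1
  u1 = c.a.(a.0 | c.0) → ··c··> u2
  u2 = a.(a.0 | c.0) → ··a··> u3
  u3 = a.0 | c.0 → ··a··> u4, ··c··> u5
  u4 = 0 | c.0 → ··c··> u6
  u5 = a.0 | 0 → ··a··> u6
  u6 = 0 | 0 → ∅
Reachable graph of Q (7 states):
  v0 = a.c.a.(a.0 | (c.0 + 0)) → ··a··> v1
  v1 = c.a.(a.0 | (c.0 + 0)) → ··c··> v2
  v2 = a.(a.0 | (c.0 + 0)) → ··a··> v3
  v3 = a.0 | (c.0 + 0) → ··a··> v4, ··c··> v5
  v4 = 0 | (c.0 + 0) → ··c··> v6
  v5 = a.0 | 0 → ··a··> v6
  v6 = 0 | 0 → ∅
Coarsest stable partition (strong bisimilarity classes):
  B0 = {u0, v0}
  B1 = {u1, v1}
  B2 = {u2, v2}
  B3 = {u3, v3}
  B4 = {u5, v5}
  B5 = {u6, v6}
  B6 = {u4, v4}
u0 ∈ B0, v0 ∈ B0 → same block

YES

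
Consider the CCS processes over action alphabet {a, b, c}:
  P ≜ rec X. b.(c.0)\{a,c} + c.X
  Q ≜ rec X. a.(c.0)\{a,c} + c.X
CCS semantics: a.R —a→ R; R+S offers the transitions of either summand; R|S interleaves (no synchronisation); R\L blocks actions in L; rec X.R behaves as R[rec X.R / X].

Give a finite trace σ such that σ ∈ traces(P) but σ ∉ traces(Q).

b

LTS(P): 2 reachable states
  m0 = rec X. b.(c.0)\{a,c} + c.X ⊢ —b→ m1, —c→ m0
  m1 = (c.0)\{a,c} ⊢ (no moves)
LTS(Q): 2 reachable states
  n0 = rec X. a.(c.0)\{a,c} + c.X ⊢ —a→ n1, —c→ n0
  n1 = (c.0)\{a,c} ⊢ (no moves)
Executing b from P (initial set {m0}):
  [1] b ⇒ {m1}
  ✓ P
Executing b from Q (initial set {n0}):
  [1] b ⇒ ∅ (Q stuck)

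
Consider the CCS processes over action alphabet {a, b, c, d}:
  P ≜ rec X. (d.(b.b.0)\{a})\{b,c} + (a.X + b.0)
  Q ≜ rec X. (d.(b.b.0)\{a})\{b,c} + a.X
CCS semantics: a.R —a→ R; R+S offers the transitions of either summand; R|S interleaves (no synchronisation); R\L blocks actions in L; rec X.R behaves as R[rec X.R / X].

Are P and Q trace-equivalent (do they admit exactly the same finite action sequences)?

LTS(P): 3 reachable states
  p0 = rec X. (d.(b.b.0)\{a})\{b,c} + (a.X + b.0) ⊢ ··a··> p0, ··b··> p1, ··d··> p2
  p1 = 0 ⊢ stopped
  p2 = (b.b.0)\{a}\{b,c} ⊢ stopped
LTS(Q): 2 reachable states
  q0 = rec X. (d.(b.b.0)\{a})\{b,c} + a.X ⊢ ··a··> q0, ··d··> q1
  q1 = (b.b.0)\{a}\{b,c} ⊢ stopped
Trace ⟨b⟩ through P, begin at {p0}:
  step 1 (b): {p1}
  — P admits the full trace.
Trace ⟨b⟩ through Q, begin at {q0}:
  step 1 (b): ∅ (Q stuck)

trace-distinct — witness ⟨b⟩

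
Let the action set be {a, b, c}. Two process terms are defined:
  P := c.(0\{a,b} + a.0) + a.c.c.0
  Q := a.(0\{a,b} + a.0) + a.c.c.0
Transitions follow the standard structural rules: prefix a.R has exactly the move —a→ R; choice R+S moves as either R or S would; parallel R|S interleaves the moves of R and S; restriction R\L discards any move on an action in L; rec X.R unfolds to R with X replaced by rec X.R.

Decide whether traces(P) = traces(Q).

traces(P) ≠ traces(Q) — witness ⟨c⟩

P's transition system — 5 states:
  s0 = c.(0\{a,b} + a.0) + a.c.c.0 | =a=> s1, =c=> s2
  s1 = c.c.0 | =c=> s3
  s2 = 0\{a,b} + a.0 | =a=> s4
  s3 = c.0 | =c=> s4
  s4 = 0 | (no moves)
Q's transition system — 5 states:
  t0 = a.(0\{a,b} + a.0) + a.c.c.0 | =a=> t1, =a=> t2
  t1 = 0\{a,b} + a.0 | =a=> t3
  t2 = c.c.0 | =c=> t4
  t3 = 0 | (no moves)
  t4 = c.0 | =c=> t3
Trace ⟨c⟩ through P, begin at {s0}:
  [1] c ⇒ {s2}
  ✓ P
Trace ⟨c⟩ through Q, begin at {t0}:
  [1] c ⇒ ∅ (Q stuck)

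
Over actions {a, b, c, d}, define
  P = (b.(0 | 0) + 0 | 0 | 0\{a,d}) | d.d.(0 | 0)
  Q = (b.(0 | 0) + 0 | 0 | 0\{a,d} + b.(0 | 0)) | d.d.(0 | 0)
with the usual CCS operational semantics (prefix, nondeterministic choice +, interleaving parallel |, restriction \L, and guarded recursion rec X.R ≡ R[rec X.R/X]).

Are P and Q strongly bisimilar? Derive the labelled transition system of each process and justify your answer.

YES

LTS(P): 6 reachable states
  u0 = (b.(0 | 0) + 0 | 0 | 0\{a,d}) | d.d.(0 | 0) | ··b··> u1, ··d··> u2
  u1 = 0 | 0 | d.d.(0 | 0) | ··d··> u3
  u2 = (b.(0 | 0) + 0 | 0 | 0\{a,d}) | d.(0 | 0) | ··b··> u3, ··d··> u4
  u3 = 0 | 0 | d.(0 | 0) | ··d··> u5
  u4 = (b.(0 | 0) + 0 | 0 | 0\{a,d}) | (0 | 0) | ··b··> u5
  u5 = 0 | 0 | (0 | 0) | stopped
LTS(Q): 6 reachable states
  v0 = (b.(0 | 0) + 0 | 0 | 0\{a,d} + b.(0 | 0)) | d.d.(0 | 0) | ··b··> v1, ··d··> v2
  v1 = 0 | 0 | d.d.(0 | 0) | ··d··> v3
  v2 = (b.(0 | 0) + 0 | 0 | 0\{a,d} + b.(0 | 0)) | d.(0 | 0) | ··b··> v3, ··d··> v4
  v3 = 0 | 0 | d.(0 | 0) | ··d··> v5
  v4 = (b.(0 | 0) + 0 | 0 | 0\{a,d} + b.(0 | 0)) | (0 | 0) | ··b··> v5
  v5 = 0 | 0 | (0 | 0) | stopped
Partition-refinement fixed point:
  B0 = {u0, v0}
  B1 = {u2, v2}
  B2 = {u4, v4}
  B3 = {u5, v5}
  B4 = {u3, v3}
  B5 = {u1, v1}
u0 ∈ B0, v0 ∈ B0 → same block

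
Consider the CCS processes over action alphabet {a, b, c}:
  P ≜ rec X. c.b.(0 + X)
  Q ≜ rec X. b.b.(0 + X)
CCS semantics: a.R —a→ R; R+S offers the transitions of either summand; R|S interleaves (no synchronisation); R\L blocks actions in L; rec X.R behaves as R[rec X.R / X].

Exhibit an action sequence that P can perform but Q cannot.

c

LTS(P): 3 reachable states
  u0 = rec X. c.b.(0 + X) :: -c-> u1
  u1 = b.(0 + (rec X. c.b.(0 + X))) :: -b-> u2
  u2 = 0 + (rec X. c.b.(0 + X)) :: -c-> u1
LTS(Q): 3 reachable states
  v0 = rec X. b.b.(0 + X) :: -b-> v1
  v1 = b.(0 + (rec X. b.b.(0 + X))) :: -b-> v2
  v2 = 0 + (rec X. b.b.(0 + X)) :: -b-> v1
Run σ = ⟨c⟩ on P: start {u0}
  step 1 (c): {u1}
  — P admits the full trace.
Run σ = ⟨c⟩ on Q: start {v0}
  step 1 (c): ∅  — Q cannot continue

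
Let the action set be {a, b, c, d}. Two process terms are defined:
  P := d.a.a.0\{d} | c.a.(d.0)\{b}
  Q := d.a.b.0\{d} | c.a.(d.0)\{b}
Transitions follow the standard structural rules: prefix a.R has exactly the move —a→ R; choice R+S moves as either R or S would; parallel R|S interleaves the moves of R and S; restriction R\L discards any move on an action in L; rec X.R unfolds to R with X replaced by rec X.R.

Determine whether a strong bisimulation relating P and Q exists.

Reachable graph of P (16 states):
  m0 = d.a.a.0\{d} | c.a.(d.0)\{b} :: =c=> m1, =d=> m2
  m1 = d.a.a.0\{d} | a.(d.0)\{b} :: =a=> m3, =d=> m4
  m2 = a.a.0\{d} | c.a.(d.0)\{b} :: =a=> m5, =c=> m4
  m3 = d.a.a.0\{d} | (d.0)\{b} :: =d=> m6, =d=> m7
  m4 = a.a.0\{d} | a.(d.0)\{b} :: =a=> m6, =a=> m8
  m5 = a.0\{d} | c.a.(d.0)\{b} :: =a=> m9, =c=> m8
  m6 = a.a.0\{d} | (d.0)\{b} :: =a=> m10, =d=> m11
  m7 = d.a.a.0\{d} | 0\{b} :: =d=> m11
  m8 = a.0\{d} | a.(d.0)\{b} :: =a=> m10, =a=> m12
  m9 = 0\{d} | c.a.(d.0)\{b} :: =c=> m12
  m10 = a.0\{d} | (d.0)\{b} :: =a=> m13, =d=> m14
  m11 = a.a.0\{d} | 0\{b} :: =a=> m14
  m12 = 0\{d} | a.(d.0)\{b} :: =a=> m13
  m13 = 0\{d} | (d.0)\{b} :: =d=> m15
  m14 = a.0\{d} | 0\{b} :: =a=> m15
  m15 = 0\{d} | 0\{b} :: stopped
Reachable graph of Q (16 states):
  n0 = d.a.b.0\{d} | c.a.(d.0)\{b} :: =c=> n1, =d=> n2
  n1 = d.a.b.0\{d} | a.(d.0)\{b} :: =a=> n3, =d=> n4
  n2 = a.b.0\{d} | c.a.(d.0)\{b} :: =a=> n5, =c=> n4
  n3 = d.a.b.0\{d} | (d.0)\{b} :: =d=> n6, =d=> n7
  n4 = a.b.0\{d} | a.(d.0)\{b} :: =a=> n6, =a=> n8
  n5 = b.0\{d} | c.a.(d.0)\{b} :: =b=> n9, =c=> n8
  n6 = a.b.0\{d} | (d.0)\{b} :: =a=> n10, =d=> n11
  n7 = d.a.b.0\{d} | 0\{b} :: =d=> n11
  n8 = b.0\{d} | a.(d.0)\{b} :: =a=> n10, =b=> n12
  n9 = 0\{d} | c.a.(d.0)\{b} :: =c=> n12
  n10 = b.0\{d} | (d.0)\{b} :: =b=> n13, =d=> n14
  n11 = a.b.0\{d} | 0\{b} :: =a=> n14
  n12 = 0\{d} | a.(d.0)\{b} :: =a=> n13
  n13 = 0\{d} | (d.0)\{b} :: =d=> n15
  n14 = b.0\{d} | 0\{b} :: =b=> n15
  n15 = 0\{d} | 0\{b} :: stopped
Coarsest stable partition (strong bisimilarity classes):
  B0 = {m0}
  B1 = {m1}
  B2 = {m4}
  B3 = {m6}
  B4 = {m10}
  B5 = {m13, n13}
  B6 = {m15, n15}
  B7 = {m14}
  B8 = {m11}
  B9 = {m8}
  B10 = {m12, n12}
  B11 = {m3}
  B12 = {m7}
  B13 = {m2}
  B14 = {m5}
  B15 = {m9, n9}
  B16 = {n0}
  B17 = {n2}
  B18 = {n5}
  B19 = {n8}
  B20 = {n10}
  B21 = {n14}
  B22 = {n4}
  B23 = {n6}
  B24 = {n11}
  B25 = {n1}
  B26 = {n3}
  B27 = {n7}
m0 ∈ B0, n0 ∈ B16 → different blocks

NO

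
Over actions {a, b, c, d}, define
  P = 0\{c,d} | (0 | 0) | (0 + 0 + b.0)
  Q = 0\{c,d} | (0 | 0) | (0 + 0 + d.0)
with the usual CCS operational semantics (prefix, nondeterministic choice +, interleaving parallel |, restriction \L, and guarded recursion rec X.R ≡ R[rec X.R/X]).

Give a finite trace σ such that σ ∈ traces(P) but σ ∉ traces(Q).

b

Reachable graph of P (2 states):
  u0 = 0\{c,d} | (0 | 0) | (0 + 0 + b.0) ⊢ --b--▸ u1
  u1 = 0\{c,d} | (0 | 0) | 0 ⊢ stopped
Reachable graph of Q (2 states):
  v0 = 0\{c,d} | (0 | 0) | (0 + 0 + d.0) ⊢ --d--▸ v1
  v1 = 0\{c,d} | (0 | 0) | 0 ⊢ stopped
Trace ⟨b⟩ through P, begin at {u0}:
  [1] b ⇒ {u1}
  ✓ P
Trace ⟨b⟩ through Q, begin at {v0}:
  [1] b ⇒ ∅ (Q stuck)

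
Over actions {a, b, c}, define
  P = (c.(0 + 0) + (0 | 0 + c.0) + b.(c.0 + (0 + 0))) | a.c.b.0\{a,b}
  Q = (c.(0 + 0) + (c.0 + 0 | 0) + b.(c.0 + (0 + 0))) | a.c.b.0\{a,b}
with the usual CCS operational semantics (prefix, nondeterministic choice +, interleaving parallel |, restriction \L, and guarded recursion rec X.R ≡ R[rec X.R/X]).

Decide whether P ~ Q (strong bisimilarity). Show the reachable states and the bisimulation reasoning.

bisimilar

LTS(P): 16 reachable states
  p0 = (c.(0 + 0) + (0 | 0 + c.0) + b.(c.0 + (0 + 0))) | a.c.b.0\{a,b} has moves —a→ p1, —b→ p2, —c→ p3, —c→ p4
  p1 = (c.(0 + 0) + (0 | 0 + c.0) + b.(c.0 + (0 + 0))) | c.b.0\{a,b} has moves —b→ p5, —c→ p6, —c→ p7, —c→ p8
  p2 = (c.0 + (0 + 0)) | a.c.b.0\{a,b} has moves —a→ p5, —c→ p4
  p3 = (0 + 0) | a.c.b.0\{a,b} has moves —a→ p6
  p4 = 0 | a.c.b.0\{a,b} has moves —a→ p8
  p5 = (c.0 + (0 + 0)) | c.b.0\{a,b} has moves —c→ p8, —c→ p9
  p6 = (0 + 0) | c.b.0\{a,b} has moves —c→ p10
  p7 = (c.(0 + 0) + (0 | 0 + c.0) + b.(c.0 + (0 + 0))) | b.0\{a,b} has moves —b→ p11, —b→ p9, —c→ p10, —c→ p12
  p8 = 0 | c.b.0\{a,b} has moves —c→ p12
  p9 = (c.0 + (0 + 0)) | b.0\{a,b} has moves —b→ p13, —c→ p12
  p10 = (0 + 0) | b.0\{a,b} has moves —b→ p14
  p11 = (c.(0 + 0) + (0 | 0 + c.0) + b.(c.0 + (0 + 0))) | 0\{a,b} has moves —b→ p13, —c→ p14, —c→ p15
  p12 = 0 | b.0\{a,b} has moves —b→ p15
  p13 = (c.0 + (0 + 0)) | 0\{a,b} has moves —c→ p15
  p14 = (0 + 0) | 0\{a,b} has moves (no moves)
  p15 = 0 | 0\{a,b} has moves (no moves)
LTS(Q): 16 reachable states
  q0 = (c.(0 + 0) + (c.0 + 0 | 0) + b.(c.0 + (0 + 0))) | a.c.b.0\{a,b} has moves —a→ q1, —b→ q2, —c→ q3, —c→ q4
  q1 = (c.(0 + 0) + (c.0 + 0 | 0) + b.(c.0 + (0 + 0))) | c.b.0\{a,b} has moves —b→ q5, —c→ q6, —c→ q7, —c→ q8
  q2 = (c.0 + (0 + 0)) | a.c.b.0\{a,b} has moves —a→ q5, —c→ q4
  q3 = (0 + 0) | a.c.b.0\{a,b} has moves —a→ q6
  q4 = 0 | a.c.b.0\{a,b} has moves —a→ q8
  q5 = (c.0 + (0 + 0)) | c.b.0\{a,b} has moves —c→ q8, —c→ q9
  q6 = (0 + 0) | c.b.0\{a,b} has moves —c→ q10
  q7 = (c.(0 + 0) + (c.0 + 0 | 0) + b.(c.0 + (0 + 0))) | b.0\{a,b} has moves —b→ q11, —b→ q9, —c→ q10, —c→ q12
  q8 = 0 | c.b.0\{a,b} has moves —c→ q12
  q9 = (c.0 + (0 + 0)) | b.0\{a,b} has moves —b→ q13, —c→ q12
  q10 = (0 + 0) | b.0\{a,b} has moves —b→ q14
  q11 = (c.(0 + 0) + (c.0 + 0 | 0) + b.(c.0 + (0 + 0))) | 0\{a,b} has moves —b→ q13, —c→ q14, —c→ q15
  q12 = 0 | b.0\{a,b} has moves —b→ q15
  q13 = (c.0 + (0 + 0)) | 0\{a,b} has moves —c→ q15
  q14 = (0 + 0) | 0\{a,b} has moves (no moves)
  q15 = 0 | 0\{a,b} has moves (no moves)
Partition-refinement fixed point:
  B0 = {p0, q0}
  B1 = {p3, p4, q3, q4}
  B2 = {p6, p8, q6, q8}
  B3 = {p10, p12, q10, q12}
  B4 = {p14, p15, q14, q15}
  B5 = {p1, q1}
  B6 = {p5, q5}
  B7 = {p9, q9}
  B8 = {p13, q13}
  B9 = {p7, q7}
  B10 = {p11, q11}
  B11 = {p2, q2}
p0 ∈ B0, q0 ∈ B0 → same block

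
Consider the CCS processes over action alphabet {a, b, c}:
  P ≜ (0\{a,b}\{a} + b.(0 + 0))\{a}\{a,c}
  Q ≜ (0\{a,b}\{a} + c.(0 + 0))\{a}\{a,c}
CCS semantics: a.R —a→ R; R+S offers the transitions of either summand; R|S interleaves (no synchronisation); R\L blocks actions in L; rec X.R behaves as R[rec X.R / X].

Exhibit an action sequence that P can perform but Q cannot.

P's transition system — 2 states:
  s0 = (0\{a,b}\{a} + b.(0 + 0))\{a}\{a,c} has moves ··b··> s1
  s1 = (0 + 0)\{a}\{a,c} has moves deadlocked
Q's transition system — 1 states:
  t0 = (0\{a,b}\{a} + c.(0 + 0))\{a}\{a,c} has moves deadlocked
Trace ⟨b⟩ through P, begin at {s0}:
  step 1 (b): {s1}
  ✓ P
Trace ⟨b⟩ through Q, begin at {t0}:
  step 1 (b): ∅  — Q cannot continue

b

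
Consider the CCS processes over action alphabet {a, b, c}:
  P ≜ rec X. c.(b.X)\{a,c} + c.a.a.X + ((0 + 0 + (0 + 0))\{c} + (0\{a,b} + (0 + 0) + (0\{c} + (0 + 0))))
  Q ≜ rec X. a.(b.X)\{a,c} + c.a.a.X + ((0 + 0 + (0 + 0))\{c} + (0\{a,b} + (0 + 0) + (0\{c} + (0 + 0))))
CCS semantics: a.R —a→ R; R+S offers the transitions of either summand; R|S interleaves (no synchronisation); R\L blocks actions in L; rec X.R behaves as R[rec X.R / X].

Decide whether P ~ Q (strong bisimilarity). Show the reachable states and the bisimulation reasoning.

NO

LTS(P): 5 reachable states
  s0 = rec X. c.(b.X)\{a,c} + c.a.a.X + ((0 + 0 + (0 + 0))\{c} + (0\{a,b} + (0 + 0) + (0\{c} + (0 + 0)))) | -c-> s1, -c-> s2
  s1 = (b.(rec X. c.(b.X)\{a,c} + c.a.a.X + ((0 + 0 + (0 + 0))\{c} + (0\{a,b} + (0 + 0) + (0\{c} + (0 + 0))))))\{a,c} | -b-> s3
  s2 = a.a.(rec X. c.(b.X)\{a,c} + c.a.a.X + ((0 + 0 + (0 + 0))\{c} + (0\{a,b} + (0 + 0) + (0\{c} + (0 + 0))))) | -a-> s4
  s3 = (rec X. c.(b.X)\{a,c} + c.a.a.X + ((0 + 0 + (0 + 0))\{c} + (0\{a,b} + (0 + 0) + (0\{c} + (0 + 0)))))\{a,c} | stopped
  s4 = a.(rec X. c.(b.X)\{a,c} + c.a.a.X + ((0 + 0 + (0 + 0))\{c} + (0\{a,b} + (0 + 0) + (0\{c} + (0 + 0))))) | -a-> s0
LTS(Q): 5 reachable states
  t0 = rec X. a.(b.X)\{a,c} + c.a.a.X + ((0 + 0 + (0 + 0))\{c} + (0\{a,b} + (0 + 0) + (0\{c} + (0 + 0)))) | -a-> t1, -c-> t2
  t1 = (b.(rec X. a.(b.X)\{a,c} + c.a.a.X + ((0 + 0 + (0 + 0))\{c} + (0\{a,b} + (0 + 0) + (0\{c} + (0 + 0))))))\{a,c} | -b-> t3
  t2 = a.a.(rec X. a.(b.X)\{a,c} + c.a.a.X + ((0 + 0 + (0 + 0))\{c} + (0\{a,b} + (0 + 0) + (0\{c} + (0 + 0))))) | -a-> t4
  t3 = (rec X. a.(b.X)\{a,c} + c.a.a.X + ((0 + 0 + (0 + 0))\{c} + (0\{a,b} + (0 + 0) + (0\{c} + (0 + 0)))))\{a,c} | stopped
  t4 = a.(rec X. a.(b.X)\{a,c} + c.a.a.X + ((0 + 0 + (0 + 0))\{c} + (0\{a,b} + (0 + 0) + (0\{c} + (0 + 0))))) | -a-> t0
Coarsest stable partition (strong bisimilarity classes):
  B0 = {s0}
  B1 = {s2}
  B2 = {s4}
  B3 = {s1, t1}
  B4 = {s3, t3}
  B5 = {t0}
  B6 = {t2}
  B7 = {t4}
s0 ∈ B0, t0 ∈ B5 → different blocks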